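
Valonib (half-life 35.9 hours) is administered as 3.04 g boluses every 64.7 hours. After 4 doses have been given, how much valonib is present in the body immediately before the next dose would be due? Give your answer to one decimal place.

1.2 g

The 4 doses were given 258.8, 194.1, 129.4, 64.7 hours ago.
Total = 3.04·(1/2)^(258.8/35.9) + 3.04·(1/2)^(194.1/35.9) + 3.04·(1/2)^(129.4/35.9) + 3.04·(1/2)^(64.7/35.9)
      = 0.020548 + 0.071664 + 0.24993 + 0.87166 ≈ 1.2138 g.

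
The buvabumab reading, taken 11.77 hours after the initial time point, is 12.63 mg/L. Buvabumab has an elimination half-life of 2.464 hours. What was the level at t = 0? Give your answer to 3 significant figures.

346 mg/L

Number of half-lives elapsed: n = 11.77/2.464 ≈ 4.7768.
A₀ = A × 2^n = 12.63 × 2^4.7768 = 12.63 × 27.413 ≈ 346.23 mg/L.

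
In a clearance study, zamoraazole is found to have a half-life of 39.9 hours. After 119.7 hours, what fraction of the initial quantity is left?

n = 119.7/39.9 ≈ 3 half-lives.
Fraction remaining = (1/2)^3 ≈ 0.125.

0.125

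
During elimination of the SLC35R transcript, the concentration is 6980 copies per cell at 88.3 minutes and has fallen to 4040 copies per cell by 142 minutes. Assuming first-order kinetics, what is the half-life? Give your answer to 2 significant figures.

Over Δt = 142 − 88.3 = 53.7 minutes, the level fell by a factor of 6980/4040 ≈ 1.7277.
n = log₂(1.7277) ≈ 0.78887 half-lives, so t½ = 53.7/0.78887 ≈ 68.072 minutes.

68 minutes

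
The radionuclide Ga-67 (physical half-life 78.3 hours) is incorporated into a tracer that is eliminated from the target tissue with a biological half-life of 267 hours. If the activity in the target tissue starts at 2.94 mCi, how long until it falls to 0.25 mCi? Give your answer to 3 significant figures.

215 hours

1/t_eff = 1/t_phys + 1/t_biol = 1/78.3 + 1/267 = 0.016517 per hour.
t_eff = 78.3 × 267 / (78.3 + 267) ≈ 60.545 hours.
n = log₂(2.94/0.25) ≈ 3.5558; t = 3.5558 × 60.545 ≈ 215.29 hours.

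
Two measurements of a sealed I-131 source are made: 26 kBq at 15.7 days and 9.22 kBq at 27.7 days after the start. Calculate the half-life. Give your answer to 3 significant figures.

Over Δt = 27.7 − 15.7 = 12 days, the level fell by a factor of 26/9.22 ≈ 2.82.
n = log₂(2.82) ≈ 1.4957 half-lives, so t½ = 12/1.4957 ≈ 8.0231 days.

8.02 days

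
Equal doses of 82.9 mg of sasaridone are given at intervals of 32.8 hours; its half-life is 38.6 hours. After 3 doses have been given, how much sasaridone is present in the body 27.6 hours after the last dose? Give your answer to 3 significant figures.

94.1 mg

The 3 doses were given 93.2, 60.4, 27.6 hours ago.
Total = 82.9·(1/2)^(93.2/38.6) + 82.9·(1/2)^(60.4/38.6) + 82.9·(1/2)^(27.6/38.6)
      = 15.549 + 28.023 + 50.502 ≈ 94.075 mg.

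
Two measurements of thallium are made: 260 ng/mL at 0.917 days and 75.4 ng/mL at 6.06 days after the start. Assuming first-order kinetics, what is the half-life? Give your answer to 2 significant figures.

2.9 days

Over Δt = 6.06 − 0.917 = 5.143 days, the level fell by a factor of 260/75.4 ≈ 3.4483.
n = log₂(3.4483) ≈ 1.7859 half-lives, so t½ = 5.143/1.7859 ≈ 2.8798 days.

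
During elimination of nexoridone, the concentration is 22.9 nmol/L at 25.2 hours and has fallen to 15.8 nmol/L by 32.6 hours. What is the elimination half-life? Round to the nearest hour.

Over Δt = 32.6 − 25.2 = 7.4 hours, the level fell by a factor of 22.9/15.8 ≈ 1.4494.
n = log₂(1.4494) ≈ 0.53542 half-lives, so t½ = 7.4/0.53542 ≈ 13.821 hours.

14 hours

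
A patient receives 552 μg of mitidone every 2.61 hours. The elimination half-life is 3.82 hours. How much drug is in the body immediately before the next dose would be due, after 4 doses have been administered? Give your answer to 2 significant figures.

The 4 doses were given 10.44, 7.83, 5.22, 2.61 hours ago.
Total = 552·(1/2)^(10.44/3.82) + 552·(1/2)^(7.83/3.82) + 552·(1/2)^(5.22/3.82) + 552·(1/2)^(2.61/3.82)
      = 83.029 + 133.32 + 214.08 + 343.76 ≈ 774.2 μg.

770 μg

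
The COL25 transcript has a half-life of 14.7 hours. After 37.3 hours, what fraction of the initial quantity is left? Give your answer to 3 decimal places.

0.172

n = 37.3/14.7 ≈ 2.5374 half-lives.
Fraction remaining = (1/2)^2.5374 ≈ 0.17225.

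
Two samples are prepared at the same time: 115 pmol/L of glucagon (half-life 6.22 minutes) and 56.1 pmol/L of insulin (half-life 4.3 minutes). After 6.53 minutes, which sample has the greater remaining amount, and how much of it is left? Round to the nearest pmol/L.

glucagon: 115 × (1/2)^1.0498 ≈ 55.548 pmol/L.
insulin: 56.1 × (1/2)^1.5186 ≈ 19.58 pmol/L.
Glucagon has more remaining, at ≈ 55.548 pmol/L.

glucagon, 56 pmol/L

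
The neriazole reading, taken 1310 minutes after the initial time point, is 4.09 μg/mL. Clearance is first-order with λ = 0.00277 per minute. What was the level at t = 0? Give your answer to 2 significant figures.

150 μg/mL

t½ = ln 2 / λ = 0.69315 / 0.00277 ≈ 250.23 minutes.
Number of half-lives elapsed: n = 1310/250.23 ≈ 5.2351.
A₀ = A × 2^n = 4.09 × 2^5.2351 = 4.09 × 37.664 ≈ 154.05 μg/mL.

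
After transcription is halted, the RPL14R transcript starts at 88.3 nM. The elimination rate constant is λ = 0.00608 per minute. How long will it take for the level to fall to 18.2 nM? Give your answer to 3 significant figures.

t½ = ln 2 / λ = 0.69315 / 0.00608 ≈ 114 minutes.
Fraction remaining = 18.2/88.3 ≈ 0.20612.
n = log₂(88.3/18.2) = ln(4.8516)/ln 2 ≈ 2.2785 half-lives.
t = n × t½ = 2.2785 × 114 ≈ 259.76 minutes.

260 minutes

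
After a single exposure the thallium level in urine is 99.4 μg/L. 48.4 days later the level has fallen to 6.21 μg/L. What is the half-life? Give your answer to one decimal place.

A/A₀ = 6.21/99.4 ≈ 0.062475.
n = log₂(16.006) ≈ 4.0006 half-lives elapsed in 48.4 days.
t½ = 48.4/4.0006 ≈ 12.098 days.

12.1 days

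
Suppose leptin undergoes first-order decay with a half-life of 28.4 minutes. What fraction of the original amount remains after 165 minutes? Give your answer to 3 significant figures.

n = 165/28.4 ≈ 5.8099 half-lives.
Fraction remaining = (1/2)^5.8099 ≈ 0.017826.

0.0178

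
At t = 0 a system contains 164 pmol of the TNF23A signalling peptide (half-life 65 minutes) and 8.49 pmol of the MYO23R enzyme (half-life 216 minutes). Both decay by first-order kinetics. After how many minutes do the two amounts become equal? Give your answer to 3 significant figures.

397 minutes

Set 164·(1/2)^(t/65) = 8.49·(1/2)^(t/216).
Taking log₂: log₂(164/8.49) = t·(1/65 − 1/216).
log₂(19.317) = 4.2718; 1/65 − 1/216 = 0.010755.
t = 4.2718 / 0.010755 ≈ 397.19 minutes.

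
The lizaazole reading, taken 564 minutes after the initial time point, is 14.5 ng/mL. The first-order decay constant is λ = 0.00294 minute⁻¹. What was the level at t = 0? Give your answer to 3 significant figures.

76.1 ng/mL

t½ = ln 2 / λ = 0.69315 / 0.00294 ≈ 235.76 minutes.
Number of half-lives elapsed: n = 564/235.76 ≈ 2.3922.
A₀ = A × 2^n = 14.5 × 2^2.3922 = 14.5 × 5.2496 ≈ 76.12 ng/mL.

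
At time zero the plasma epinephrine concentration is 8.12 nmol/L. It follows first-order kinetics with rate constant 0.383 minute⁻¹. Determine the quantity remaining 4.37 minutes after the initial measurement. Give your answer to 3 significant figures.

t½ = ln 2 / λ = 0.69315 / 0.383 ≈ 1.8098 minutes.
Number of half-lives: n = 4.37/1.8098 ≈ 2.4147.
Remaining = 8.12 × (1/2)^2.4147 = 8.12 × 0.18755 ≈ 1.5229 nmol/L.

1.52 nmol/L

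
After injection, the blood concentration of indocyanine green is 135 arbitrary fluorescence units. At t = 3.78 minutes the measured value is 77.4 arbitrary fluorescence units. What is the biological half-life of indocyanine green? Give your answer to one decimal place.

4.7 minutes

A/A₀ = 77.4/135 ≈ 0.57333.
n = log₂(1.7442) ≈ 0.80255 half-lives elapsed in 3.78 minutes.
t½ = 3.78/0.80255 ≈ 4.71 minutes.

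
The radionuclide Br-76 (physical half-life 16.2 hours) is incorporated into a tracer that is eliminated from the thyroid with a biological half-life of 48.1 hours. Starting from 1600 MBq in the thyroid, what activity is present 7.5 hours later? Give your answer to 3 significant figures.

1040 MBq

1/t_eff = 1/t_phys + 1/t_biol = 1/16.2 + 1/48.1 = 0.082518 per hour.
t_eff = 16.2 × 48.1 / (16.2 + 48.1) ≈ 12.119 hours.
Remaining = 1600 × (1/2)^(7.5/12.119) = 1600 × (1/2)^0.61889 ≈ 1041.9 MBq.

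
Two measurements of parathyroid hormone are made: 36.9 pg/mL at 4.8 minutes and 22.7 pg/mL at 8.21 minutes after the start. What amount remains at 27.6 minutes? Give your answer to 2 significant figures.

Over Δt = 8.21 − 4.8 = 3.41 minutes, the level fell by a factor of 36.9/22.7 ≈ 1.6256.
n = log₂(1.6256) ≈ 0.70093 half-lives, so t½ = 3.41/0.70093 ≈ 4.865 minutes.
From t = 8.21 to t = 27.6: 22.7 × (1/2)^((27.6−8.21)/4.865) ≈ 1.433 pg/mL.

1.4 pg/mL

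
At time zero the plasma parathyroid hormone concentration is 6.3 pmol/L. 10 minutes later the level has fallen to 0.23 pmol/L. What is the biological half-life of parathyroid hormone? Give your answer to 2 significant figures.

2.1 minutes

A/A₀ = 0.23/6.3 ≈ 0.036508.
n = log₂(27.391) ≈ 4.7756 half-lives elapsed in 10 minutes.
t½ = 10/4.7756 ≈ 2.094 minutes.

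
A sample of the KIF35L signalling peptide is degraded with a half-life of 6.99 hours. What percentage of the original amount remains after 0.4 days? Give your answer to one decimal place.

0.4 days = 9.6 hours.
n = 9.6/6.99 ≈ 1.3734 half-lives.
Fraction remaining = (1/2)^1.3734 ≈ 0.38598, i.e. 38.598%.

38.6%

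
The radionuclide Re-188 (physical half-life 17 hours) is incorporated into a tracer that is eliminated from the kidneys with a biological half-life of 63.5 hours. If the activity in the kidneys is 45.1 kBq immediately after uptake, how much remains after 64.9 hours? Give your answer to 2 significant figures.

1/t_eff = 1/t_phys + 1/t_biol = 1/17 + 1/63.5 = 0.074572 per hour.
t_eff = 17 × 63.5 / (17 + 63.5) ≈ 13.41 hours.
Remaining = 45.1 × (1/2)^(64.9/13.41) = 45.1 × (1/2)^4.8397 ≈ 1.575 kBq.

1.6 kBq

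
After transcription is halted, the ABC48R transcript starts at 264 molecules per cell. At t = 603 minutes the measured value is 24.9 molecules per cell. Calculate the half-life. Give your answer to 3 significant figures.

177 minutes

A/A₀ = 24.9/264 ≈ 0.094318.
n = log₂(10.602) ≈ 3.4063 half-lives elapsed in 603 minutes.
t½ = 603/3.4063 ≈ 177.02 minutes.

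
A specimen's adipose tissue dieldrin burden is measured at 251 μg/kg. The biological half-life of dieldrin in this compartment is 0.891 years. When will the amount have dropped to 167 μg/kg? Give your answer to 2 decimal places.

Fraction remaining = 167/251 ≈ 0.66534.
n = log₂(251/167) = ln(1.503)/ln 2 ≈ 0.58784 half-lives.
t = n × t½ = 0.58784 × 0.891 ≈ 0.52376 years.

0.52 years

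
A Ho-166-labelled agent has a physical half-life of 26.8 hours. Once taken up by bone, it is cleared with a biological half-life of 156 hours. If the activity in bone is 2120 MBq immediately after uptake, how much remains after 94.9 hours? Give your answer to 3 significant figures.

1/t_eff = 1/t_phys + 1/t_biol = 1/26.8 + 1/156 = 0.043724 per hour.
t_eff = 26.8 × 156 / (26.8 + 156) ≈ 22.871 hours.
Remaining = 2120 × (1/2)^(94.9/22.871) = 2120 × (1/2)^4.1494 ≈ 119.47 MBq.

119 MBq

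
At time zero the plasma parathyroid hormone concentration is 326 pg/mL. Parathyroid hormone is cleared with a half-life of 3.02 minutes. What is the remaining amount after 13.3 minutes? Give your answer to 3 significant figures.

15.4 pg/mL

Number of half-lives: n = 13.3/3.02 ≈ 4.404.
Remaining = 326 × (1/2)^4.404 = 326 × 0.047236 ≈ 15.399 pg/mL.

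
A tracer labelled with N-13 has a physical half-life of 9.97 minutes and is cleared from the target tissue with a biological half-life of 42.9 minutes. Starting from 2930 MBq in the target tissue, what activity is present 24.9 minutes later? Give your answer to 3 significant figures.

1/t_eff = 1/t_phys + 1/t_biol = 1/9.97 + 1/42.9 = 0.12361 per minute.
t_eff = 9.97 × 42.9 / (9.97 + 42.9) ≈ 8.0899 minutes.
Remaining = 2930 × (1/2)^(24.9/8.0899) = 2930 × (1/2)^3.0779 ≈ 347 MBq.

347 MBq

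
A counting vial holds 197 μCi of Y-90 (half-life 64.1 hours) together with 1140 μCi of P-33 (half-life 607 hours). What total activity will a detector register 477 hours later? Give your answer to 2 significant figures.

660 μCi

Y-90: 197 × (1/2)^(477/64.1) = 197 × (1/2)^7.4415 ≈ 1.1333 μCi.
P-33: 1140 × (1/2)^(477/607) = 1140 × (1/2)^0.78583 ≈ 661.22 μCi.
Total = 1.1333 + 661.22 ≈ 662.35 μCi.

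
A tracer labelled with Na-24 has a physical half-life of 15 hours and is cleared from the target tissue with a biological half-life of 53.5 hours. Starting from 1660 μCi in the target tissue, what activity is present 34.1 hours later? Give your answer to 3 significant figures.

1/t_eff = 1/t_phys + 1/t_biol = 1/15 + 1/53.5 = 0.085358 per hour.
t_eff = 15 × 53.5 / (15 + 53.5) ≈ 11.715 hours.
Remaining = 1660 × (1/2)^(34.1/11.715) = 1660 × (1/2)^2.9107 ≈ 220.75 μCi.

221 μCi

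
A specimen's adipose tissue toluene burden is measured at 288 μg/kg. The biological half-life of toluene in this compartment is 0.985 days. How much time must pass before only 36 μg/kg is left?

36/288 = 1/8, so 3 half-lives have elapsed.
t = 3 × 0.985 = 2.955 days.

2.955 days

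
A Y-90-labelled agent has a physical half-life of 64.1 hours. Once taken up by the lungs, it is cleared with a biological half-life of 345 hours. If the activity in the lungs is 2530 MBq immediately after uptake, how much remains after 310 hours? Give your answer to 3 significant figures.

47.5 MBq

1/t_eff = 1/t_phys + 1/t_biol = 1/64.1 + 1/345 = 0.018499 per hour.
t_eff = 64.1 × 345 / (64.1 + 345) ≈ 54.056 hours.
Remaining = 2530 × (1/2)^(310/54.056) = 2530 × (1/2)^5.7347 ≈ 47.511 MBq.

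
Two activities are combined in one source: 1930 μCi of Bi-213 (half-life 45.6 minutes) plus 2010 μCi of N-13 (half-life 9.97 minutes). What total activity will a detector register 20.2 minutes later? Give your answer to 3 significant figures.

Bi-213: 1930 × (1/2)^(20.2/45.6) = 1930 × (1/2)^0.44298 ≈ 1419.7 μCi.
N-13: 2010 × (1/2)^(20.2/9.97) = 2010 × (1/2)^2.0261 ≈ 493.5 μCi.
Total = 1419.7 + 493.5 ≈ 1913.2 μCi.

1910 μCi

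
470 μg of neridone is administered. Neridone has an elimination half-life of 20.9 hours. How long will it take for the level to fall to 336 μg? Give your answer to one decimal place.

10.1 hours

Fraction remaining = 336/470 ≈ 0.71489.
n = log₂(470/336) = ln(1.3988)/ln 2 ≈ 0.4842 half-lives.
t = n × t½ = 0.4842 × 20.9 ≈ 10.12 hours.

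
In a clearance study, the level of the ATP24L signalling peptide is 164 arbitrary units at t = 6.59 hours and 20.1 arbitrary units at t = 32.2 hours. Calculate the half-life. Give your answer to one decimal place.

8.5 hours

Over Δt = 32.2 − 6.59 = 25.61 hours, the level fell by a factor of 164/20.1 ≈ 8.1592.
n = log₂(8.1592) ≈ 3.0284 half-lives, so t½ = 25.61/3.0284 ≈ 8.4565 hours.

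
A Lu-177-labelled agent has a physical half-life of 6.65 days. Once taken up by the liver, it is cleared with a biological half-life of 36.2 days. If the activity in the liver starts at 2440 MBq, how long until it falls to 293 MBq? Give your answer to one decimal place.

1/t_eff = 1/t_phys + 1/t_biol = 1/6.65 + 1/36.2 = 0.178 per day.
t_eff = 6.65 × 36.2 / (6.65 + 36.2) ≈ 5.618 days.
n = log₂(2440/293) ≈ 3.0579; t = 3.0579 × 5.618 ≈ 17.179 days.

17.2 days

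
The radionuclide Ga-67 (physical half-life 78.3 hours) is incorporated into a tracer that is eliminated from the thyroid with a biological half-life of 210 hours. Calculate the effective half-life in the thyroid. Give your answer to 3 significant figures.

1/t_eff = 1/t_phys + 1/t_biol = 1/78.3 + 1/210 = 0.017533 per hour.
t_eff = 78.3 × 210 / (78.3 + 210) ≈ 57.034 hours.

57.0 hours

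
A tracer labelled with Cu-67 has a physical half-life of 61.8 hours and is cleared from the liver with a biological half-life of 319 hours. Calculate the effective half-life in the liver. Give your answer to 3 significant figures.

51.8 hours

1/t_eff = 1/t_phys + 1/t_biol = 1/61.8 + 1/319 = 0.019316 per hour.
t_eff = 61.8 × 319 / (61.8 + 319) ≈ 51.77 hours.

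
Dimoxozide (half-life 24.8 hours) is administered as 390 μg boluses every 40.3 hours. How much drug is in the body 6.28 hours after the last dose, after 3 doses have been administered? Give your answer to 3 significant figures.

468 μg

The 3 doses were given 86.88, 46.58, 6.28 hours ago.
Total = 390·(1/2)^(86.88/24.8) + 390·(1/2)^(46.58/24.8) + 390·(1/2)^(6.28/24.8)
      = 34.394 + 106.09 + 327.22 ≈ 467.7 μg.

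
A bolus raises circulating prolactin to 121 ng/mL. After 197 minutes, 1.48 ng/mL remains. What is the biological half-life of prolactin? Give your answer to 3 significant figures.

A/A₀ = 1.48/121 ≈ 0.012231.
n = log₂(81.757) ≈ 6.3533 half-lives elapsed in 197 minutes.
t½ = 197/6.3533 ≈ 31.008 minutes.

31.0 minutes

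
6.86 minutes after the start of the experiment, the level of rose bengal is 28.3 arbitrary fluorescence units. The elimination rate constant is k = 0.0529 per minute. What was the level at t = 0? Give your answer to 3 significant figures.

t½ = ln 2 / k = 0.69315 / 0.0529 ≈ 13.103 minutes.
Number of half-lives elapsed: n = 6.86/13.103 ≈ 0.52355.
A₀ = A × 2^n = 28.3 × 2^0.52355 = 28.3 × 1.4375 ≈ 40.681 arbitrary fluorescence units.

40.7 arbitrary fluorescence units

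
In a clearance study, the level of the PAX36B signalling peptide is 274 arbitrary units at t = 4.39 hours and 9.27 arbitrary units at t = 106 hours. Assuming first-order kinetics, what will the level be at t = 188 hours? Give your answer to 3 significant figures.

0.603 arbitrary units

Over Δt = 106 − 4.39 = 101.61 hours, the level fell by a factor of 274/9.27 ≈ 29.558.
n = log₂(29.558) ≈ 4.8855 half-lives, so t½ = 101.61/4.8855 ≈ 20.798 hours.
From t = 106 to t = 188: 9.27 × (1/2)^((188−106)/20.798) ≈ 0.60289 arbitrary units.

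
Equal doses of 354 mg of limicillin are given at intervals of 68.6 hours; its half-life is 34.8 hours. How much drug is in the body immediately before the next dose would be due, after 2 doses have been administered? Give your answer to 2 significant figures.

The 2 doses were given 137.2, 68.6 hours ago.
Total = 354·(1/2)^(137.2/34.8) + 354·(1/2)^(68.6/34.8)
      = 23.024 + 90.28 ≈ 113.3 mg.

110 mg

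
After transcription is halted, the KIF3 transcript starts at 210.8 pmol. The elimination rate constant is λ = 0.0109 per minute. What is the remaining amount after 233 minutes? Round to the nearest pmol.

17 pmol

t½ = ln 2 / λ = 0.69315 / 0.0109 ≈ 63.591 minutes.
Number of half-lives: n = 233/63.591 ≈ 3.664.
Remaining = 210.8 × (1/2)^3.664 = 210.8 × 0.07889 ≈ 16.63 pmol.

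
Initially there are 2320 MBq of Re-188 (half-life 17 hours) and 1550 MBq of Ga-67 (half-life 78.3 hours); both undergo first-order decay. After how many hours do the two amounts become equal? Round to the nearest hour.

13 hours

Set 2320·(1/2)^(t/17) = 1550·(1/2)^(t/78.3).
Taking log₂: log₂(2320/1550) = t·(1/17 − 1/78.3).
log₂(1.4968) = 0.58186; 1/17 − 1/78.3 = 0.046052.
t = 0.58186 / 0.046052 ≈ 12.635 hours.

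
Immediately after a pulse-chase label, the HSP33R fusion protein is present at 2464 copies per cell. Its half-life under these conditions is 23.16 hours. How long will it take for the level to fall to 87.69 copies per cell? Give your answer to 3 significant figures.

Fraction remaining = 87.69/2464 ≈ 0.035588.
n = log₂(2464/87.69) = ln(28.099)/ln 2 ≈ 4.8124 half-lives.
t = n × t½ = 4.8124 × 23.16 ≈ 111.46 hours.

111 hours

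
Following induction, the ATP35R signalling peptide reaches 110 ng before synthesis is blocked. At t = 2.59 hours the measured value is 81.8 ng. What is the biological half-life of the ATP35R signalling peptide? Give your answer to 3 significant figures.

A/A₀ = 81.8/110 ≈ 0.74364.
n = log₂(1.3447) ≈ 0.42733 half-lives elapsed in 2.59 hours.
t½ = 2.59/0.42733 ≈ 6.0609 hours.

6.06 hours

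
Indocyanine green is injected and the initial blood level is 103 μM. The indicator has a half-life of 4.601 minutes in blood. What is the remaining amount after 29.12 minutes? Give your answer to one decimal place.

1.3 μM

Number of half-lives: n = 29.12/4.601 ≈ 6.3291.
Remaining = 103 × (1/2)^6.3291 = 103 × 0.012438 ≈ 1.2812 μM.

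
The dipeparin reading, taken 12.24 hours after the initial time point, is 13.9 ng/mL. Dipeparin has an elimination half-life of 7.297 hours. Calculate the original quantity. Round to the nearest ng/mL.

44 ng/mL

Number of half-lives elapsed: n = 12.24/7.297 ≈ 1.6774.
A₀ = A × 2^n = 13.9 × 2^1.6774 = 13.9 × 3.1985 ≈ 44.459 ng/mL.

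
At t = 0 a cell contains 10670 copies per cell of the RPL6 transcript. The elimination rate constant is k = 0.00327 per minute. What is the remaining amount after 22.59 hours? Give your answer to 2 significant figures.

t½ = ln 2 / k = 0.69315 / 0.00327 ≈ 211.97 minutes.
Convert the elapsed time: 22.59 hours = 1355.4 minutes.
Number of half-lives: n = 1355.4/211.97 ≈ 6.3943.
Remaining = 10670 × (1/2)^6.3943 = 10670 × 0.011889 ≈ 126.85 copies per cell.

130 copies per cell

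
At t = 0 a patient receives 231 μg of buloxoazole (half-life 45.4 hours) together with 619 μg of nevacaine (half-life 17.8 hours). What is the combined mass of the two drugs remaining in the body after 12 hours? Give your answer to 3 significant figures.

buloxoazole: 231 × (1/2)^(12/45.4) = 231 × (1/2)^0.26432 ≈ 192.33 μg.
nevacaine: 619 × (1/2)^(12/17.8) = 619 × (1/2)^0.67416 ≈ 387.93 μg.
Total = 192.33 + 387.93 ≈ 580.26 μg.

580 μg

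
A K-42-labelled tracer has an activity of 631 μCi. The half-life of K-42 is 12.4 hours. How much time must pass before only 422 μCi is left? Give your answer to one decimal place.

Fraction remaining = 422/631 ≈ 0.66878.
n = log₂(631/422) = ln(1.4953)/ln 2 ≈ 0.5804 half-lives.
t = n × t½ = 0.5804 × 12.4 ≈ 7.1969 hours.

7.2 hours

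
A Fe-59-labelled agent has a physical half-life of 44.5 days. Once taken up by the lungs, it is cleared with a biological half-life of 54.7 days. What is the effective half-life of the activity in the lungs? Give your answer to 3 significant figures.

1/t_eff = 1/t_phys + 1/t_biol = 1/44.5 + 1/54.7 = 0.040753 per day.
t_eff = 44.5 × 54.7 / (44.5 + 54.7) ≈ 24.538 days.

24.5 days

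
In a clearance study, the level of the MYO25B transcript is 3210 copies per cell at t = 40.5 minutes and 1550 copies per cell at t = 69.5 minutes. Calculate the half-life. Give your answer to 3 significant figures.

Over Δt = 69.5 − 40.5 = 29 minutes, the level fell by a factor of 3210/1550 ≈ 2.071.
n = log₂(2.071) ≈ 1.0503 half-lives, so t½ = 29/1.0503 ≈ 27.611 minutes.

27.6 minutes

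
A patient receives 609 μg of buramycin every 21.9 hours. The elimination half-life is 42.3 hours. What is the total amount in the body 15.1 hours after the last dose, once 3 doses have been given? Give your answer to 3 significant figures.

The 3 doses were given 58.9, 37, 15.1 hours ago.
Total = 609·(1/2)^(58.9/42.3) + 609·(1/2)^(37/42.3) + 609·(1/2)^(15.1/42.3)
      = 231.98 + 332.13 + 475.51 ≈ 1039.6 μg.

1040 μg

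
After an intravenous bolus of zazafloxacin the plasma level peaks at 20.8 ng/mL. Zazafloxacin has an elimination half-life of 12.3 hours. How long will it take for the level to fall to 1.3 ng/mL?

49.2 hours

1.3/20.8 = 1/16, so 4 half-lives have elapsed.
t = 4 × 12.3 = 49.2 hours.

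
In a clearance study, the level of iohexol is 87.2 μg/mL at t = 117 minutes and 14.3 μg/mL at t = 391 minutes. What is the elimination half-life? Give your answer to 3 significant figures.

105 minutes

Over Δt = 391 − 117 = 274 minutes, the level fell by a factor of 87.2/14.3 ≈ 6.0979.
n = log₂(6.0979) ≈ 2.6083 half-lives, so t½ = 274/2.6083 ≈ 105.05 minutes.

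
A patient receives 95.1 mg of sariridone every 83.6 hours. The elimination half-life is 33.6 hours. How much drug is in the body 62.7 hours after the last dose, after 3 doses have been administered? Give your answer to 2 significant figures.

The 3 doses were given 229.9, 146.3, 62.7 hours ago.
Total = 95.1·(1/2)^(229.9/33.6) + 95.1·(1/2)^(146.3/33.6) + 95.1·(1/2)^(62.7/33.6)
      = 0.82881 + 4.6499 + 26.088 ≈ 31.567 mg.

32 mg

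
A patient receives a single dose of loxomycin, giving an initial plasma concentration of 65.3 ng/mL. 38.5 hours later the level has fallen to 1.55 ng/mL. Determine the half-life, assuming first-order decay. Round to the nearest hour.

7 hours

A/A₀ = 1.55/65.3 ≈ 0.023737.
n = log₂(42.129) ≈ 5.3967 half-lives elapsed in 38.5 hours.
t½ = 38.5/5.3967 ≈ 7.1339 hours.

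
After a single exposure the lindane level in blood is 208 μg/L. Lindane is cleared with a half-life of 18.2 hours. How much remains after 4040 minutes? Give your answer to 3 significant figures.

Convert the elapsed time: 4040 minutes = 67.3333 hours.
Number of half-lives: n = 67.3333/18.2 ≈ 3.6996.
Remaining = 208 × (1/2)^3.6996 = 208 × 0.076966 ≈ 16.009 μg/L.

16.0 μg/L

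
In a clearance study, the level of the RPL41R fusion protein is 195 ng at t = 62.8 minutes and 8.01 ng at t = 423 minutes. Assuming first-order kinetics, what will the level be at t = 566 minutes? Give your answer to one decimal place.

2.3 ng

Over Δt = 423 − 62.8 = 360.2 minutes, the level fell by a factor of 195/8.01 ≈ 24.345.
n = log₂(24.345) ≈ 4.6055 half-lives, so t½ = 360.2/4.6055 ≈ 78.21 minutes.
From t = 423 to t = 566: 8.01 × (1/2)^((566−423)/78.21) ≈ 2.2554 ng.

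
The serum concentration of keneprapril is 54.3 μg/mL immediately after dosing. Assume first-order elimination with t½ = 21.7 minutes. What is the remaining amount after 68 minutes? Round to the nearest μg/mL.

Number of half-lives: n = 68/21.7 ≈ 3.1336.
Remaining = 54.3 × (1/2)^3.1336 = 54.3 × 0.11394 ≈ 6.187 μg/mL.

6 μg/mL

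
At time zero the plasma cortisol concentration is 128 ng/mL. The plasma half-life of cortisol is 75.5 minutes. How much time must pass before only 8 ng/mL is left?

8/128 = 1/16, so 4 half-lives have elapsed.
t = 4 × 75.5 = 302 minutes.

302 minutes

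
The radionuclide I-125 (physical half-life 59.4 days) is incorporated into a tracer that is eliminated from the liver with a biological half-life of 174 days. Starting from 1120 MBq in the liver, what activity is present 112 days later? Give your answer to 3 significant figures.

194 MBq

1/t_eff = 1/t_phys + 1/t_biol = 1/59.4 + 1/174 = 0.022582 per day.
t_eff = 59.4 × 174 / (59.4 + 174) ≈ 44.283 days.
Remaining = 1120 × (1/2)^(112/44.283) = 1120 × (1/2)^2.5292 ≈ 194.02 MBq.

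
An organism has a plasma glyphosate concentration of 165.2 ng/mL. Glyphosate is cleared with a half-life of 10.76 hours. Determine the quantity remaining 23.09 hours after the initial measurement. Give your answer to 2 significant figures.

Number of half-lives: n = 23.09/10.76 ≈ 2.1459.
Remaining = 165.2 × (1/2)^2.1459 = 165.2 × 0.22595 ≈ 37.327 ng/mL.

37 ng/mL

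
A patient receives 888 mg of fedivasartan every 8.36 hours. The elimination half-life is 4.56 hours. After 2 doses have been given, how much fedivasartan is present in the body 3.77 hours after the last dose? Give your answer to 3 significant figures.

641 mg

The 2 doses were given 12.13, 3.77 hours ago.
Total = 888·(1/2)^(12.13/4.56) + 888·(1/2)^(3.77/4.56)
      = 140.49 + 500.65 ≈ 641.14 mg.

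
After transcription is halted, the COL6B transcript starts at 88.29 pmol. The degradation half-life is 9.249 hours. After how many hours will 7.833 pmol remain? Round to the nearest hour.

32 hours

Fraction remaining = 7.833/88.29 ≈ 0.088719.
n = log₂(88.29/7.833) = ln(11.272)/ln 2 ≈ 3.4946 half-lives.
t = n × t½ = 3.4946 × 9.249 ≈ 32.322 hours.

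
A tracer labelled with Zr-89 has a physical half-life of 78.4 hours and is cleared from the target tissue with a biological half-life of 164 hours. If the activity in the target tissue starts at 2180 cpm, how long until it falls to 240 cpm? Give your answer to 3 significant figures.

1/t_eff = 1/t_phys + 1/t_biol = 1/78.4 + 1/164 = 0.018853 per hour.
t_eff = 78.4 × 164 / (78.4 + 164) ≈ 53.043 hours.
n = log₂(2180/240) ≈ 3.1832; t = 3.1832 × 53.043 ≈ 168.85 hours.

169 hours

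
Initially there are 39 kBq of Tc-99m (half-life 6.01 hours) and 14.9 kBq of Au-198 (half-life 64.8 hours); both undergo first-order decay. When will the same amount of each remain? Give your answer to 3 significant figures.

9.20 hours

Set 39·(1/2)^(t/6.01) = 14.9·(1/2)^(t/64.8).
Taking log₂: log₂(39/14.9) = t·(1/6.01 − 1/64.8).
log₂(2.6174) = 1.3882; 1/6.01 − 1/64.8 = 0.15096.
t = 1.3882 / 0.15096 ≈ 9.1957 hours.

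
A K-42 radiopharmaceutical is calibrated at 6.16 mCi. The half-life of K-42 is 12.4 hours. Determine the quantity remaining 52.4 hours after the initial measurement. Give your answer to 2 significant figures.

Number of half-lives: n = 52.4/12.4 ≈ 4.2258.
Remaining = 6.16 × (1/2)^4.2258 = 6.16 × 0.053445 ≈ 0.32922 mCi.

0.33 mCi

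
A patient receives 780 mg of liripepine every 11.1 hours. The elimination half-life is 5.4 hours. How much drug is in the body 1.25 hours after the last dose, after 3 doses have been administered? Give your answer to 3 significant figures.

The 3 doses were given 23.45, 12.35, 1.25 hours ago.
Total = 780·(1/2)^(23.45/5.4) + 780·(1/2)^(12.35/5.4) + 780·(1/2)^(1.25/5.4)
      = 38.445 + 159.82 + 664.37 ≈ 862.64 mg.

863 mg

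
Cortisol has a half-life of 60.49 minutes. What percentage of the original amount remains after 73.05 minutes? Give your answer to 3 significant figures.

43.3%

n = 73.05/60.49 ≈ 1.2076 half-lives.
Fraction remaining = (1/2)^1.2076 ≈ 0.43298, i.e. 43.298%.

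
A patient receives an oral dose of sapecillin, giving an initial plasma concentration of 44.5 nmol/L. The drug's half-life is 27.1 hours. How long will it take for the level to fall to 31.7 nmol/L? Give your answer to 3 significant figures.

13.3 hours

Fraction remaining = 31.7/44.5 ≈ 0.71236.
n = log₂(44.5/31.7) = ln(1.4038)/ln 2 ≈ 0.48932 half-lives.
t = n × t½ = 0.48932 × 27.1 ≈ 13.261 hours.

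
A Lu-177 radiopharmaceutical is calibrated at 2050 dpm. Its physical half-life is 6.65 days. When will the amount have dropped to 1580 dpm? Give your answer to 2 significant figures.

Fraction remaining = 1580/2050 ≈ 0.77073.
n = log₂(2050/1580) = ln(1.2975)/ln 2 ≈ 0.3757 half-lives.
t = n × t½ = 0.3757 × 6.65 ≈ 2.4984 days.

2.5 days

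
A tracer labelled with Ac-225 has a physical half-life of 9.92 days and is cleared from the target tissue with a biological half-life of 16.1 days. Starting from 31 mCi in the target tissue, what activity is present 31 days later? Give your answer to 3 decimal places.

1/t_eff = 1/t_phys + 1/t_biol = 1/9.92 + 1/16.1 = 0.16292 per day.
t_eff = 9.92 × 16.1 / (9.92 + 16.1) ≈ 6.138 days.
Remaining = 31 × (1/2)^(31/6.138) = 31 × (1/2)^5.0505 ≈ 0.93545 mCi.

0.935 mCi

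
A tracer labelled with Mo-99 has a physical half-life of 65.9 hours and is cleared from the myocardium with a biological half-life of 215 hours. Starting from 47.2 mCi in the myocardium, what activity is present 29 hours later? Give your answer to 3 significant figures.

31.7 mCi

1/t_eff = 1/t_phys + 1/t_biol = 1/65.9 + 1/215 = 0.019826 per hour.
t_eff = 65.9 × 215 / (65.9 + 215) ≈ 50.44 hours.
Remaining = 47.2 × (1/2)^(29/50.44) = 47.2 × (1/2)^0.57494 ≈ 31.686 mCi.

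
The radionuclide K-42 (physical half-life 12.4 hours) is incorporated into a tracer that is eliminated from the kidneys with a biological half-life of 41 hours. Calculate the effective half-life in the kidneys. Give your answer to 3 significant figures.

9.52 hours

1/t_eff = 1/t_phys + 1/t_biol = 1/12.4 + 1/41 = 0.10504 per hour.
t_eff = 12.4 × 41 / (12.4 + 41) ≈ 9.5206 hours.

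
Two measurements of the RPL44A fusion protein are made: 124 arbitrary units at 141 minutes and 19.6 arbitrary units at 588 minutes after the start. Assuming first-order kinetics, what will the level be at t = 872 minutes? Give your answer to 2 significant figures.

6.1 arbitrary units

Over Δt = 588 − 141 = 447 minutes, the level fell by a factor of 124/19.6 ≈ 6.3265.
n = log₂(6.3265) ≈ 2.6614 half-lives, so t½ = 447/2.6614 ≈ 167.96 minutes.
From t = 588 to t = 872: 19.6 × (1/2)^((872−588)/167.96) ≈ 6.0707 arbitrary units.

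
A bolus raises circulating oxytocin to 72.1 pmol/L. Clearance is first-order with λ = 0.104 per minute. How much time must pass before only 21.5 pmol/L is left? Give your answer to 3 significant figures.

11.6 minutes

t½ = ln 2 / λ = 0.69315 / 0.104 ≈ 6.6649 minutes.
Fraction remaining = 21.5/72.1 ≈ 0.2982.
n = log₂(72.1/21.5) = ln(3.3535)/ln 2 ≈ 1.7457 half-lives.
t = n × t½ = 1.7457 × 6.6649 ≈ 11.635 minutes.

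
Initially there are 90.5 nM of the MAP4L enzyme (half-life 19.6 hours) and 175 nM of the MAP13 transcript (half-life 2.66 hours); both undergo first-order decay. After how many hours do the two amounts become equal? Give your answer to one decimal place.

Set 90.5·(1/2)^(t/19.6) = 175·(1/2)^(t/2.66).
Taking log₂: log₂(90.5/175) = t·(1/19.6 − 1/2.66).
log₂(0.51714) = -0.95137; 1/19.6 − 1/2.66 = -0.32492.
t = -0.95137 / -0.32492 ≈ 2.928 hours.

2.9 hours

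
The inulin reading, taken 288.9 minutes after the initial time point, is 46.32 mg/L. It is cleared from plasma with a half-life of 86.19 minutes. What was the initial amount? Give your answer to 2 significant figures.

470 mg/L

Number of half-lives elapsed: n = 288.9/86.19 ≈ 3.3519.
A₀ = A × 2^n = 46.32 × 2^3.3519 = 46.32 × 10.21 ≈ 472.92 mg/L.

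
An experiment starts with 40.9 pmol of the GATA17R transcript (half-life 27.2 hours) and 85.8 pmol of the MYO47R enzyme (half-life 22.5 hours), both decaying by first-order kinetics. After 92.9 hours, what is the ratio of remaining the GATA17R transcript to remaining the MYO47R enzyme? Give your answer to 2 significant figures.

0.78

GATA17R transcript: 40.9 × (1/2)^(92.9/27.2) = 40.9 × (1/2)^3.4154 ≈ 3.8333 pmol.
MYO47R enzyme: 85.8 × (1/2)^(92.9/22.5) = 85.8 × (1/2)^4.1289 ≈ 4.9042 pmol.
Ratio ≈ 3.8333 / 4.9042 ≈ 0.78164.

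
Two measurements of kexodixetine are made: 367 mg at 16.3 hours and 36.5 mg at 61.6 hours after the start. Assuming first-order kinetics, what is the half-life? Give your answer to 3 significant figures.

13.6 hours

Over Δt = 61.6 − 16.3 = 45.3 hours, the level fell by a factor of 367/36.5 ≈ 10.055.
n = log₂(10.055) ≈ 3.3298 half-lives, so t½ = 45.3/3.3298 ≈ 13.604 hours.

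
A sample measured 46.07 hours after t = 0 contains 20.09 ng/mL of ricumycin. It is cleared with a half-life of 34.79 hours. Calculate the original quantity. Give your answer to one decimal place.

50.3 ng/mL

Number of half-lives elapsed: n = 46.07/34.79 ≈ 1.3242.
A₀ = A × 2^n = 20.09 × 2^1.3242 = 20.09 × 2.504 ≈ 50.305 ng/mL.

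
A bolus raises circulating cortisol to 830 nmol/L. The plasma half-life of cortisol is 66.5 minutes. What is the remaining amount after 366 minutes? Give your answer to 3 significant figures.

18.3 nmol/L

Number of half-lives: n = 366/66.5 ≈ 5.5038.
Remaining = 830 × (1/2)^5.5038 = 830 × 0.02204 ≈ 18.293 nmol/L.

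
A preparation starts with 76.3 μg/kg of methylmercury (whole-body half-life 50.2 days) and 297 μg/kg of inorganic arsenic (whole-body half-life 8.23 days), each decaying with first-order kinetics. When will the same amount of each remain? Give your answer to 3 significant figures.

19.3 days

Set 76.3·(1/2)^(t/50.2) = 297·(1/2)^(t/8.23).
Taking log₂: log₂(76.3/297) = t·(1/50.2 − 1/8.23).
log₂(0.2569) = -1.9607; 1/50.2 − 1/8.23 = -0.10159.
t = -1.9607 / -0.10159 ≈ 19.301 days.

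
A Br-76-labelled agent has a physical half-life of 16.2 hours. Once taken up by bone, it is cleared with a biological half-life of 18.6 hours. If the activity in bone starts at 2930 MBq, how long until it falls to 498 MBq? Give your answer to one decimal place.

22.1 hours

1/t_eff = 1/t_phys + 1/t_biol = 1/16.2 + 1/18.6 = 0.11549 per hour.
t_eff = 16.2 × 18.6 / (16.2 + 18.6) ≈ 8.6586 hours.
n = log₂(2930/498) ≈ 2.5567; t = 2.5567 × 8.6586 ≈ 22.137 hours.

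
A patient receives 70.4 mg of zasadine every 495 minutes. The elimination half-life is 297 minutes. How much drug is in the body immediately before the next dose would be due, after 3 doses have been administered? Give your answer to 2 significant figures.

31 mg

The 3 doses were given 1485, 990, 495 minutes ago.
Total = 70.4·(1/2)^(1485/297) + 70.4·(1/2)^(990/297) + 70.4·(1/2)^(495/297)
      = 2.2 + 6.9846 + 22.175 ≈ 31.359 mg.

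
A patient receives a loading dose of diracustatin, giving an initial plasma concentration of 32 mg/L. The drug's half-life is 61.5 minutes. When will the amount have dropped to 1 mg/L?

1/32 = 1/32, so 5 half-lives have elapsed.
t = 5 × 61.5 = 307.5 minutes.

307.5 minutes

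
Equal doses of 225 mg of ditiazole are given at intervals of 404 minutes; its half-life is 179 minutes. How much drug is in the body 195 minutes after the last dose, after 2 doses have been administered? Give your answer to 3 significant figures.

The 2 doses were given 599, 195 minutes ago.
Total = 225·(1/2)^(599/179) + 225·(1/2)^(195/179)
      = 22.122 + 105.74 ≈ 127.86 mg.

128 mg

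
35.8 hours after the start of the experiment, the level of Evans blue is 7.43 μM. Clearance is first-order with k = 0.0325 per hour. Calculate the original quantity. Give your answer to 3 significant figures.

23.8 μM

t½ = ln 2 / k = 0.69315 / 0.0325 ≈ 21.328 hours.
Number of half-lives elapsed: n = 35.8/21.328 ≈ 1.6786.
A₀ = A × 2^n = 7.43 × 2^1.6786 = 7.43 × 3.2011 ≈ 23.784 μM.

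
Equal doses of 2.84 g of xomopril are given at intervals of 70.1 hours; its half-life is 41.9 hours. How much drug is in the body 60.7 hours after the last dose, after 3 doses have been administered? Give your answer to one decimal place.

1.5 g

The 3 doses were given 200.9, 130.8, 60.7 hours ago.
Total = 2.84·(1/2)^(200.9/41.9) + 2.84·(1/2)^(130.8/41.9) + 2.84·(1/2)^(60.7/41.9)
      = 0.10232 + 0.32628 + 1.0404 ≈ 1.469 g.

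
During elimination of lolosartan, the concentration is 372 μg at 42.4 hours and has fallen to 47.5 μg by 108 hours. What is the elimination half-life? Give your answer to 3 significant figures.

Over Δt = 108 − 42.4 = 65.6 hours, the level fell by a factor of 372/47.5 ≈ 7.8316.
n = log₂(7.8316) ≈ 2.9693 half-lives, so t½ = 65.6/2.9693 ≈ 22.093 hours.

22.1 hours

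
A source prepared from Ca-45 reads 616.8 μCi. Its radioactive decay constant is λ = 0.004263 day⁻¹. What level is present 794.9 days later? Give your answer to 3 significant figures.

20.8 μCi

t½ = ln 2 / λ = 0.69315 / 0.004263 ≈ 162.6 days.
Number of half-lives: n = 794.9/162.6 ≈ 4.8888.
Remaining = 616.8 × (1/2)^4.8888 = 616.8 × 0.033754 ≈ 20.819 μCi.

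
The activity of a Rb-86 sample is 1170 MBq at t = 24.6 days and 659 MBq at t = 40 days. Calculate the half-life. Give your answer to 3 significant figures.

Over Δt = 40 − 24.6 = 15.4 days, the level fell by a factor of 1170/659 ≈ 1.7754.
n = log₂(1.7754) ≈ 0.82816 half-lives, so t½ = 15.4/0.82816 ≈ 18.595 days.

18.6 days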